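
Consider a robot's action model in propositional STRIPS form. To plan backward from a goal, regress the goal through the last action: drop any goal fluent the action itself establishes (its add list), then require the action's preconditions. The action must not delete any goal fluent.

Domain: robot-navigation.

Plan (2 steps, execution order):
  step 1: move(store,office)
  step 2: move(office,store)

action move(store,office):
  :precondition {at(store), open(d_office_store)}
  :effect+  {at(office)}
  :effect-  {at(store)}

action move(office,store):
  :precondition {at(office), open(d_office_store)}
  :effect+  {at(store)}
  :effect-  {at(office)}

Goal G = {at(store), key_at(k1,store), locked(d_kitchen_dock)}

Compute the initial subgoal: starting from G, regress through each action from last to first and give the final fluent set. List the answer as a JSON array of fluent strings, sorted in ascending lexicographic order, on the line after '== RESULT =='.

Work backward from the goal:
  through step 2 (move(office,store)): drop {at(store)}, keep {key_at(k1,store), locked(d_kitchen_dock)}, require {at(office), open(d_office_store)}
    → {at(office), key_at(k1,store), locked(d_kitchen_dock), open(d_office_store)}
  through step 1 (move(store,office)): drop {at(office)}, keep {key_at(k1,store), locked(d_kitchen_dock), open(d_office_store)}, require {at(store), open(d_office_store)}
    → {at(store), key_at(k1,store), locked(d_kitchen_dock), open(d_office_store)}

== RESULT ==
["at(store)", "key_at(k1,store)", "locked(d_kitchen_dock)", "open(d_office_store)"]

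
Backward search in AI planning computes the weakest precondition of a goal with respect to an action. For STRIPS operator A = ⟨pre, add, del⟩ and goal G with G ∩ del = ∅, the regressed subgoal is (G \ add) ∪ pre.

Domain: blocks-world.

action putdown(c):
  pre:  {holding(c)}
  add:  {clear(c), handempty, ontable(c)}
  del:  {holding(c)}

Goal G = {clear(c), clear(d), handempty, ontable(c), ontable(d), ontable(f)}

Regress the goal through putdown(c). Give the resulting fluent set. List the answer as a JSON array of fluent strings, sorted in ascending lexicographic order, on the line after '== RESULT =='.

Compute (G \ add) ∪ pre:
  G ∩ del = {}  (empty — regression defined)
  G \ add = {clear(c), clear(d), handempty, ontable(c), ontable(d), ontable(f)} \ {clear(c), handempty, ontable(c)} = {clear(d), ontable(d), ontable(f)}
  ∪ pre   = {clear(d), ontable(d), ontable(f)} ∪ {holding(c)}
          = {clear(d), holding(c), ontable(d), ontable(f)}

== RESULT ==
["clear(d)", "holding(c)", "ontable(d)", "ontable(f)"]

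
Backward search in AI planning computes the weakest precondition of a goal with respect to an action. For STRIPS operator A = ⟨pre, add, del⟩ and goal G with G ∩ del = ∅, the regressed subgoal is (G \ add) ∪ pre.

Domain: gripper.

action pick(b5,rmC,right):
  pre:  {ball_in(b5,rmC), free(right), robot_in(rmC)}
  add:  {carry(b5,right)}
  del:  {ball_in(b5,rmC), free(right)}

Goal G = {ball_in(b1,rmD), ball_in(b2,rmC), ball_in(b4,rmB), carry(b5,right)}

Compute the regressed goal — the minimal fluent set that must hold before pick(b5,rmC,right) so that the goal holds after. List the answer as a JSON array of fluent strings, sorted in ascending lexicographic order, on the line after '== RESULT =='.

Regress:
  G ∩ del = {}  (empty — regression defined)
  G \ add = {ball_in(b1,rmD), ball_in(b2,rmC), ball_in(b4,rmB), carry(b5,right)} \ {carry(b5,right)} = {ball_in(b1,rmD), ball_in(b2,rmC), ball_in(b4,rmB)}
  ∪ pre   = {ball_in(b1,rmD), ball_in(b2,rmC), ball_in(b4,rmB)} ∪ {ball_in(b5,rmC), free(right), robot_in(rmC)}
          = {ball_in(b1,rmD), ball_in(b2,rmC), ball_in(b4,rmB), ball_in(b5,rmC), free(right), robot_in(rmC)}

== RESULT ==
["ball_in(b1,rmD)", "ball_in(b2,rmC)", "ball_in(b4,rmB)", "ball_in(b5,rmC)", "free(right)", "robot_in(rmC)"]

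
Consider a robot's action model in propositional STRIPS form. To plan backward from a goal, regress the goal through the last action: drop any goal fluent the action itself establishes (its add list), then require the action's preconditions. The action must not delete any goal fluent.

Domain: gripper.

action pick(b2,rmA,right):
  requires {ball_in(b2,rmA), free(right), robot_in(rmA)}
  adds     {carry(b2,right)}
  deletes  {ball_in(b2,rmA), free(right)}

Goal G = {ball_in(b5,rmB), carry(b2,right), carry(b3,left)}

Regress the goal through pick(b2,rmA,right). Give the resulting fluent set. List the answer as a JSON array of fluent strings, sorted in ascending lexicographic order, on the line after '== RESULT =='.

Regress:
  G ∩ del = {}  (empty — regression defined)
  G \ add = {ball_in(b5,rmB), carry(b2,right), carry(b3,left)} \ {carry(b2,right)} = {ball_in(b5,rmB), carry(b3,left)}
  ∪ pre   = {ball_in(b5,rmB), carry(b3,left)} ∪ {ball_in(b2,rmA), free(right), robot_in(rmA)}
          = {ball_in(b2,rmA), ball_in(b5,rmB), carry(b3,left), free(right), robot_in(rmA)}

== RESULT ==
["ball_in(b2,rmA)", "ball_in(b5,rmB)", "carry(b3,left)", "free(right)", "robot_in(rmA)"]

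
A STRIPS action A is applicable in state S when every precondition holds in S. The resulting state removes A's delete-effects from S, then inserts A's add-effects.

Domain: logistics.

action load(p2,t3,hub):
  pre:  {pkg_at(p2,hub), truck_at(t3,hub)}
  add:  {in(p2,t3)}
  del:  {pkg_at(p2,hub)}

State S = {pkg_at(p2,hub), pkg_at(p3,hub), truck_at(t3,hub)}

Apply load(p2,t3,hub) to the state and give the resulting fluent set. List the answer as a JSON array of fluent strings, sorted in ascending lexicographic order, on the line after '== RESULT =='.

Compute (S \ del) ∪ add:
  pre ⊆ S: {pkg_at(p2,hub), truck_at(t3,hub)} ⊆ S  — applicable
  S \ del = {pkg_at(p3,hub), truck_at(t3,hub)}
  ∪ add   = {in(p2,t3), pkg_at(p3,hub), truck_at(t3,hub)}

== RESULT ==
["in(p2,t3)", "pkg_at(p3,hub)", "truck_at(t3,hub)"]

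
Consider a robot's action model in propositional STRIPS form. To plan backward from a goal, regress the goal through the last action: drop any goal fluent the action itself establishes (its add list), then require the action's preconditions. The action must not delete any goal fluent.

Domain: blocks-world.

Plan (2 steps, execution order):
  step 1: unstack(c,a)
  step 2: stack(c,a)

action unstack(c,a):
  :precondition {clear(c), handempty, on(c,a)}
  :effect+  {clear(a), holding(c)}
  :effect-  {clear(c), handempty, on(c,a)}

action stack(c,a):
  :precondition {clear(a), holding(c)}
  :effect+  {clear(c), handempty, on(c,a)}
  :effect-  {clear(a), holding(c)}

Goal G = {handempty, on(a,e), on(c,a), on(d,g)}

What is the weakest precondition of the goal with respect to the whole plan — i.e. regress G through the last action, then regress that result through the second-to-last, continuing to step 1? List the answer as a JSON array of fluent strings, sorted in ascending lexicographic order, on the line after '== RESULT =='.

Regress step by step:
  through step 2 (stack(c,a)): drop {handempty, on(c,a)}, keep {on(a,e), on(d,g)}, require {clear(a), holding(c)}
    → {clear(a), holding(c), on(a,e), on(d,g)}
  through step 1 (unstack(c,a)): drop {clear(a), holding(c)}, keep {on(a,e), on(d,g)}, require {clear(c), handempty, on(c,a)}
    → {clear(c), handempty, on(a,e), on(c,a), on(d,g)}

== RESULT ==
["clear(c)", "handempty", "on(a,e)", "on(c,a)", "on(d,g)"]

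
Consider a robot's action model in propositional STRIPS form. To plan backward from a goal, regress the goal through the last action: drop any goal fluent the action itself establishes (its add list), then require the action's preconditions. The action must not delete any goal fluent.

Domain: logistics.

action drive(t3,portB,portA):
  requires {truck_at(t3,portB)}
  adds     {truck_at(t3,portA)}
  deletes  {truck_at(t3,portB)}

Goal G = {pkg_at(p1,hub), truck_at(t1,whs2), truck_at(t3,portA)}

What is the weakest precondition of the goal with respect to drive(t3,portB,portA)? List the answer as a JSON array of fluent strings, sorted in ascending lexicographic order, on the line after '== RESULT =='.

Compute (G \ add) ∪ pre:
  G ∩ del = {}  (empty — regression defined)
  G \ add = {pkg_at(p1,hub), truck_at(t1,whs2), truck_at(t3,portA)} \ {truck_at(t3,portA)} = {pkg_at(p1,hub), truck_at(t1,whs2)}
  ∪ pre   = {pkg_at(p1,hub), truck_at(t1,whs2)} ∪ {truck_at(t3,portB)}
          = {pkg_at(p1,hub), truck_at(t1,whs2), truck_at(t3,portB)}

== RESULT ==
["pkg_at(p1,hub)", "truck_at(t1,whs2)", "truck_at(t3,portB)"]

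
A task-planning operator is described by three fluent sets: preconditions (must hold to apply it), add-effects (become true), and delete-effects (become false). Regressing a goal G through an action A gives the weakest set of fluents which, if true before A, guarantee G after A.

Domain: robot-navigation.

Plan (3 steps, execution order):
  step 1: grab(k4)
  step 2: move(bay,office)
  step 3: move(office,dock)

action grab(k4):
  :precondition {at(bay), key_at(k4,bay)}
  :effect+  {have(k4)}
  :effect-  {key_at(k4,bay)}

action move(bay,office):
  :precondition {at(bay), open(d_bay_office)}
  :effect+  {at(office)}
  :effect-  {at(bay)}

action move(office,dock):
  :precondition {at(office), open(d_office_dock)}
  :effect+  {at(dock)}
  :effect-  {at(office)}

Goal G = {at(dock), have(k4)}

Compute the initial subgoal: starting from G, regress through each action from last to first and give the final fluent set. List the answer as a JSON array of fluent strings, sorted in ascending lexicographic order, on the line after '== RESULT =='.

Regress step by step:
  through step 3 (move(office,dock)): drop {at(dock)}, keep {have(k4)}, require {at(office), open(d_office_dock)}
    → {at(office), have(k4), open(d_office_dock)}
  through step 2 (move(bay,office)): drop {at(office)}, keep {have(k4), open(d_office_dock)}, require {at(bay), open(d_bay_office)}
    → {at(bay), have(k4), open(d_bay_office), open(d_office_dock)}
  through step 1 (grab(k4)): drop {have(k4)}, keep {at(bay), open(d_bay_office), open(d_office_dock)}, require {at(bay), key_at(k4,bay)}
    → {at(bay), key_at(k4,bay), open(d_bay_office), open(d_office_dock)}

== RESULT ==
["at(bay)", "key_at(k4,bay)", "open(d_bay_office)", "open(d_office_dock)"]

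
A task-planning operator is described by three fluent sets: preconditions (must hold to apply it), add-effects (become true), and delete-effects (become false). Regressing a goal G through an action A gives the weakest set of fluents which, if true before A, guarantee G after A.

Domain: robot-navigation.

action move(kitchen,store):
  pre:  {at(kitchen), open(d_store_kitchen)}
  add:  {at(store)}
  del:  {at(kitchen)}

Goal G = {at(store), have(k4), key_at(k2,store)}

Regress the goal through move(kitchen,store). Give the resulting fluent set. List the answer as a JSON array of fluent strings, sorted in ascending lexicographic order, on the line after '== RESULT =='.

Regress:
  G ∩ del = {}  (empty — regression defined)
  G \ add = {at(store), have(k4), key_at(k2,store)} \ {at(store)} = {have(k4), key_at(k2,store)}
  ∪ pre   = {have(k4), key_at(k2,store)} ∪ {at(kitchen), open(d_store_kitchen)}
          = {at(kitchen), have(k4), key_at(k2,store), open(d_store_kitchen)}

== RESULT ==
["at(kitchen)", "have(k4)", "key_at(k2,store)", "open(d_store_kitchen)"]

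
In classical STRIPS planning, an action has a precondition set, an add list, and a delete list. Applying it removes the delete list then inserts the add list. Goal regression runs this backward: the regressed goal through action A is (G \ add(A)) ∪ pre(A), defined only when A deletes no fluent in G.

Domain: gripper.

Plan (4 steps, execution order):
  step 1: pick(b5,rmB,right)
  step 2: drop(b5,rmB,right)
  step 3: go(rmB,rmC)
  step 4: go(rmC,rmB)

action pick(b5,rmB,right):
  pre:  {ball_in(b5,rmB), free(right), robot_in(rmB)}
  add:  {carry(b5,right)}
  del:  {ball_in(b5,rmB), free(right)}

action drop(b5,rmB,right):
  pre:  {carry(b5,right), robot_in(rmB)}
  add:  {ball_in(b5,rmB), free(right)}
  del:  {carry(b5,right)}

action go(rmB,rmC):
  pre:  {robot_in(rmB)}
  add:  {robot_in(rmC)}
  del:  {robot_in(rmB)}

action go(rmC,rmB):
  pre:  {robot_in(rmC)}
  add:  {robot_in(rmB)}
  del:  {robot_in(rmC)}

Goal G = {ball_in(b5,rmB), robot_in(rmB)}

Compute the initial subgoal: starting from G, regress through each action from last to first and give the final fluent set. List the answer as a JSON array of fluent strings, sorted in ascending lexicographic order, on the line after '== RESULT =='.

Regress step by step:
  through step 4 (go(rmC,rmB)): drop {robot_in(rmB)}, keep {ball_in(b5,rmB)}, require {robot_in(rmC)}
    → {ball_in(b5,rmB), robot_in(rmC)}
  through step 3 (go(rmB,rmC)): drop {robot_in(rmC)}, keep {ball_in(b5,rmB)}, require {robot_in(rmB)}
    → {ball_in(b5,rmB), robot_in(rmB)}
  through step 2 (drop(b5,rmB,right)): drop {ball_in(b5,rmB)}, keep {robot_in(rmB)}, require {carry(b5,right), robot_in(rmB)}
    → {carry(b5,right), robot_in(rmB)}
  through step 1 (pick(b5,rmB,right)): drop {carry(b5,right)}, keep {robot_in(rmB)}, require {ball_in(b5,rmB), free(right), robot_in(rmB)}
    → {ball_in(b5,rmB), free(right), robot_in(rmB)}

== RESULT ==
["ball_in(b5,rmB)", "free(right)", "robot_in(rmB)"]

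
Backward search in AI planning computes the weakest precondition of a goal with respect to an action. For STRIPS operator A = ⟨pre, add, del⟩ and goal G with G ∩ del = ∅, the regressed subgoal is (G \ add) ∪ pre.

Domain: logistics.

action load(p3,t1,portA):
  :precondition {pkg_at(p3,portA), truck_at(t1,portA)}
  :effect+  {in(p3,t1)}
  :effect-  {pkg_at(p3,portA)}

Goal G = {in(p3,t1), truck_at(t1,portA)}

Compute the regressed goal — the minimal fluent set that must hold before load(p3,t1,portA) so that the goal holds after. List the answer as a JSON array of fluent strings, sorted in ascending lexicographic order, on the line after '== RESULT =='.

Regress:
  G ∩ del = {}  (empty — regression defined)
  G \ add = {in(p3,t1), truck_at(t1,portA)} \ {in(p3,t1)} = {truck_at(t1,portA)}
  ∪ pre   = {truck_at(t1,portA)} ∪ {pkg_at(p3,portA), truck_at(t1,portA)}
          = {pkg_at(p3,portA), truck_at(t1,portA)}

== RESULT ==
["pkg_at(p3,portA)", "truck_at(t1,portA)"]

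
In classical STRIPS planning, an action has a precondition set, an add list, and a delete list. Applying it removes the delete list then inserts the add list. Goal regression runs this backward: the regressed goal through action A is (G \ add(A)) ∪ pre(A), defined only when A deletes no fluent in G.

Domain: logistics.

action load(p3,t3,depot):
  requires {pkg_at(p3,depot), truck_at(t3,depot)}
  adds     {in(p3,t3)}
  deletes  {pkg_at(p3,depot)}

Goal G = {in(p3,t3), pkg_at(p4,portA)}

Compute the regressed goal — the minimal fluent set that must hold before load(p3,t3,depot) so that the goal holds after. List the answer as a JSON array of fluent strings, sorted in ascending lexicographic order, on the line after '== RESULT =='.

Regress:
  G ∩ del = {}  (empty — regression defined)
  G \ add = {in(p3,t3), pkg_at(p4,portA)} \ {in(p3,t3)} = {pkg_at(p4,portA)}
  ∪ pre   = {pkg_at(p4,portA)} ∪ {pkg_at(p3,depot), truck_at(t3,depot)}
          = {pkg_at(p3,depot), pkg_at(p4,portA), truck_at(t3,depot)}

== RESULT ==
["pkg_at(p3,depot)", "pkg_at(p4,portA)", "truck_at(t3,depot)"]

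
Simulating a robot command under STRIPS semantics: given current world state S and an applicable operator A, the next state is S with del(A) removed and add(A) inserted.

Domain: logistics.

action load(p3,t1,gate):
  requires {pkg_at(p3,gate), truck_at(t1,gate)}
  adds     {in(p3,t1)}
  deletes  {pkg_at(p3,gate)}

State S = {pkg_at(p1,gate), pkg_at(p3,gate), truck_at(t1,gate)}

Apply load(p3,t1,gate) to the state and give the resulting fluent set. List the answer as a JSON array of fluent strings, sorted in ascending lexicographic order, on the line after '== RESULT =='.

Progress:
  pre ⊆ S: {pkg_at(p3,gate), truck_at(t1,gate)} ⊆ S  — applicable
  S \ del = {pkg_at(p1,gate), truck_at(t1,gate)}
  ∪ add   = {in(p3,t1), pkg_at(p1,gate), truck_at(t1,gate)}

== RESULT ==
["in(p3,t1)", "pkg_at(p1,gate)", "truck_at(t1,gate)"]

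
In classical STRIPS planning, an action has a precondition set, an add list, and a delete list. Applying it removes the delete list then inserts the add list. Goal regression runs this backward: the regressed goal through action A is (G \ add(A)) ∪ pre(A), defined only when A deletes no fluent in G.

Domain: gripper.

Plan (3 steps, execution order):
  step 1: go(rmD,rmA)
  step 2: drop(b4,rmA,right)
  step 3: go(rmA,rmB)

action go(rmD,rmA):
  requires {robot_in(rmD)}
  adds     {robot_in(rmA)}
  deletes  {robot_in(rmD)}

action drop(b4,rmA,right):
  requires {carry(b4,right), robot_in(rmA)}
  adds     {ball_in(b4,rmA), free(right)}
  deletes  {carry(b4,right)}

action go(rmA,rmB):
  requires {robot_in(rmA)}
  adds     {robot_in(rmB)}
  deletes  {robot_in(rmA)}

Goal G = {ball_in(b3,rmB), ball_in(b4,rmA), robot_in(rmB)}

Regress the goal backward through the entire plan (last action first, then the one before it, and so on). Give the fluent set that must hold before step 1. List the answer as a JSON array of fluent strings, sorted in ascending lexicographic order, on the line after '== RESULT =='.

Work backward from the goal:
  through step 3 (go(rmA,rmB)): drop {robot_in(rmB)}, keep {ball_in(b3,rmB), ball_in(b4,rmA)}, require {robot_in(rmA)}
    → {ball_in(b3,rmB), ball_in(b4,rmA), robot_in(rmA)}
  through step 2 (drop(b4,rmA,right)): drop {ball_in(b4,rmA)}, keep {ball_in(b3,rmB), robot_in(rmA)}, require {carry(b4,right), robot_in(rmA)}
    → {ball_in(b3,rmB), carry(b4,right), robot_in(rmA)}
  through step 1 (go(rmD,rmA)): drop {robot_in(rmA)}, keep {ball_in(b3,rmB), carry(b4,right)}, require {robot_in(rmD)}
    → {ball_in(b3,rmB), carry(b4,right), robot_in(rmD)}

== RESULT ==
["ball_in(b3,rmB)", "carry(b4,right)", "robot_in(rmD)"]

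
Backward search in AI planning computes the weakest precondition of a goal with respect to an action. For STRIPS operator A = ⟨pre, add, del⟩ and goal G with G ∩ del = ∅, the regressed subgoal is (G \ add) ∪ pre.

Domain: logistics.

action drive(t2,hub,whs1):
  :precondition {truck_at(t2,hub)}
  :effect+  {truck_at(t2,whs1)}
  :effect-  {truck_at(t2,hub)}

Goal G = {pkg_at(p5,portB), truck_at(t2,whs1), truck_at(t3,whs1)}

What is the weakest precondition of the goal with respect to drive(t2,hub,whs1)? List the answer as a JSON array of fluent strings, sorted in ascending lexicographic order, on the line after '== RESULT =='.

Compute (G \ add) ∪ pre:
  G ∩ del = {}  (empty — regression defined)
  G \ add = {pkg_at(p5,portB), truck_at(t2,whs1), truck_at(t3,whs1)} \ {truck_at(t2,whs1)} = {pkg_at(p5,portB), truck_at(t3,whs1)}
  ∪ pre   = {pkg_at(p5,portB), truck_at(t3,whs1)} ∪ {truck_at(t2,hub)}
          = {pkg_at(p5,portB), truck_at(t2,hub), truck_at(t3,whs1)}

== RESULT ==
["pkg_at(p5,portB)", "truck_at(t2,hub)", "truck_at(t3,whs1)"]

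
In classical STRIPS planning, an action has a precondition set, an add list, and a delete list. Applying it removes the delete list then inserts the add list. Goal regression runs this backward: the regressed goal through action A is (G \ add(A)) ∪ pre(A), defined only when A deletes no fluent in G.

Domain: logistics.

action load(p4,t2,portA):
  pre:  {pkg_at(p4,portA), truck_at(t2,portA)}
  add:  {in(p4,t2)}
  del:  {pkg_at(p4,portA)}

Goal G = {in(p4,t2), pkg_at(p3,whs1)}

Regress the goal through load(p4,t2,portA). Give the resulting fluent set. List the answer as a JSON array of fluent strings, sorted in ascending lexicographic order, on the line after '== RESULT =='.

Compute (G \ add) ∪ pre:
  G ∩ del = {}  (empty — regression defined)
  G \ add = {in(p4,t2), pkg_at(p3,whs1)} \ {in(p4,t2)} = {pkg_at(p3,whs1)}
  ∪ pre   = {pkg_at(p3,whs1)} ∪ {pkg_at(p4,portA), truck_at(t2,portA)}
          = {pkg_at(p3,whs1), pkg_at(p4,portA), truck_at(t2,portA)}

== RESULT ==
["pkg_at(p3,whs1)", "pkg_at(p4,portA)", "truck_at(t2,portA)"]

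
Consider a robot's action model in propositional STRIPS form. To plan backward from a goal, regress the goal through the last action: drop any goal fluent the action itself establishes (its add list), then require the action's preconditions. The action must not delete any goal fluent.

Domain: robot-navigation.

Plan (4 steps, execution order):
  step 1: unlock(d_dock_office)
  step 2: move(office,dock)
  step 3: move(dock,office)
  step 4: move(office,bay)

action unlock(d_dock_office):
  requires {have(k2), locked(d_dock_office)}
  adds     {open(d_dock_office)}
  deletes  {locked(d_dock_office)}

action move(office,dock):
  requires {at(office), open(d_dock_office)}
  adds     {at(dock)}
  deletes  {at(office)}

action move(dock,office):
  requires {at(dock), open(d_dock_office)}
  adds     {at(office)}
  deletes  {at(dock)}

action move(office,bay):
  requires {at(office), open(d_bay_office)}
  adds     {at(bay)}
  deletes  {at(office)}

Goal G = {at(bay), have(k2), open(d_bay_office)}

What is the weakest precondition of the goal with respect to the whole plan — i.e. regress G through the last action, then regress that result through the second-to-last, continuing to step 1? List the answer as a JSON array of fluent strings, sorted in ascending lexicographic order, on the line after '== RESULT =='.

Work backward from the goal:
  through step 4 (move(office,bay)): drop {at(bay)}, keep {have(k2), open(d_bay_office)}, require {at(office), open(d_bay_office)}
    → {at(office), have(k2), open(d_bay_office)}
  through step 3 (move(dock,office)): drop {at(office)}, keep {have(k2), open(d_bay_office)}, require {at(dock), open(d_dock_office)}
    → {at(dock), have(k2), open(d_bay_office), open(d_dock_office)}
  through step 2 (move(office,dock)): drop {at(dock)}, keep {have(k2), open(d_bay_office), open(d_dock_office)}, require {at(office), open(d_dock_office)}
    → {at(office), have(k2), open(d_bay_office), open(d_dock_office)}
  through step 1 (unlock(d_dock_office)): drop {open(d_dock_office)}, keep {at(office), have(k2), open(d_bay_office)}, require {have(k2), locked(d_dock_office)}
    → {at(office), have(k2), locked(d_dock_office), open(d_bay_office)}

== RESULT ==
["at(office)", "have(k2)", "locked(d_dock_office)", "open(d_bay_office)"]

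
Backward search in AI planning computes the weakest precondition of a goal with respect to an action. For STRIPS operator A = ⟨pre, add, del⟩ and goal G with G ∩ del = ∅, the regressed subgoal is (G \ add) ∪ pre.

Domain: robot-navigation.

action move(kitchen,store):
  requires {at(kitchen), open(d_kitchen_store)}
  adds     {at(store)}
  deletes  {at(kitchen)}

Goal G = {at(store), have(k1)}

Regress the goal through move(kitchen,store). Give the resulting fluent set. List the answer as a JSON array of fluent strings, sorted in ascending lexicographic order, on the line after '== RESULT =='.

Compute (G \ add) ∪ pre:
  G ∩ del = {}  (empty — regression defined)
  G \ add = {at(store), have(k1)} \ {at(store)} = {have(k1)}
  ∪ pre   = {have(k1)} ∪ {at(kitchen), open(d_kitchen_store)}
          = {at(kitchen), have(k1), open(d_kitchen_store)}

== RESULT ==
["at(kitchen)", "have(k1)", "open(d_kitchen_store)"]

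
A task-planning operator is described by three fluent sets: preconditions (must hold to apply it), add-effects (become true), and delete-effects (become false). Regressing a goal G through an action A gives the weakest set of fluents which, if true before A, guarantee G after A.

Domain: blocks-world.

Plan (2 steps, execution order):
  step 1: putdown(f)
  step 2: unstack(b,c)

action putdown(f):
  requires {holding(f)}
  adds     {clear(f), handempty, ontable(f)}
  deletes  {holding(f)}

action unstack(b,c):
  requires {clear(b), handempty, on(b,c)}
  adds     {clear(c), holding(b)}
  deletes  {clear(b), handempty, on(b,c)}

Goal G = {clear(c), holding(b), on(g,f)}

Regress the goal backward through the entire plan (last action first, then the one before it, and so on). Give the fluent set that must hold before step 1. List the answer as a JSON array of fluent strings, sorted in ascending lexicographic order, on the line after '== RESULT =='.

Regress step by step:
  through step 2 (unstack(b,c)): drop {clear(c), holding(b)}, keep {on(g,f)}, require {clear(b), handempty, on(b,c)}
    → {clear(b), handempty, on(b,c), on(g,f)}
  through step 1 (putdown(f)): drop {handempty}, keep {clear(b), on(b,c), on(g,f)}, require {holding(f)}
    → {clear(b), holding(f), on(b,c), on(g,f)}

== RESULT ==
["clear(b)", "holding(f)", "on(b,c)", "on(g,f)"]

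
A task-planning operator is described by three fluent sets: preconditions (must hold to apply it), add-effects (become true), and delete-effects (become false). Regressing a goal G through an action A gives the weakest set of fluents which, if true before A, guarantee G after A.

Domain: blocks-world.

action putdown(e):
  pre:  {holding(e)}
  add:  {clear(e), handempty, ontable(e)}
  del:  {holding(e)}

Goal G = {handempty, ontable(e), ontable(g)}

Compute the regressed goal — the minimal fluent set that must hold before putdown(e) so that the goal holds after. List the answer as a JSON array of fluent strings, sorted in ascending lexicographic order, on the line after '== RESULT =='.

Compute (G \ add) ∪ pre:
  G ∩ del = {}  (empty — regression defined)
  G \ add = {handempty, ontable(e), ontable(g)} \ {clear(e), handempty, ontable(e)} = {ontable(g)}
  ∪ pre   = {ontable(g)} ∪ {holding(e)}
          = {holding(e), ontable(g)}

== RESULT ==
["holding(e)", "ontable(g)"]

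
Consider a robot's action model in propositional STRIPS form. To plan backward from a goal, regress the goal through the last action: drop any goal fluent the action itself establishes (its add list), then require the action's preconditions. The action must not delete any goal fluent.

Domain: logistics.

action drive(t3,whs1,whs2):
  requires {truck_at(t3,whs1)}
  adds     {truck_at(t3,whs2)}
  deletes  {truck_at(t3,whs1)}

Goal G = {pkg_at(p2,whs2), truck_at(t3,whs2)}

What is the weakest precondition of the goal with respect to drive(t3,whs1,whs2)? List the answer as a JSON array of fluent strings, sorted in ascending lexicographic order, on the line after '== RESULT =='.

Regress:
  G ∩ del = {}  (empty — regression defined)
  G \ add = {pkg_at(p2,whs2), truck_at(t3,whs2)} \ {truck_at(t3,whs2)} = {pkg_at(p2,whs2)}
  ∪ pre   = {pkg_at(p2,whs2)} ∪ {truck_at(t3,whs1)}
          = {pkg_at(p2,whs2), truck_at(t3,whs1)}

== RESULT ==
["pkg_at(p2,whs2)", "truck_at(t3,whs1)"]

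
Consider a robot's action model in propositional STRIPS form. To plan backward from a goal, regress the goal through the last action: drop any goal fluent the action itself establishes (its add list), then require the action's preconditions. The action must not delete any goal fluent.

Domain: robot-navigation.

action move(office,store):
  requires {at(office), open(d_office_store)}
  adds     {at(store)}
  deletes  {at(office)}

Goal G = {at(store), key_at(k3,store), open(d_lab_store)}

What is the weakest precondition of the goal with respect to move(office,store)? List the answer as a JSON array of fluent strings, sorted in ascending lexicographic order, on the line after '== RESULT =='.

Compute (G \ add) ∪ pre:
  G ∩ del = {}  (empty — regression defined)
  G \ add = {at(store), key_at(k3,store), open(d_lab_store)} \ {at(store)} = {key_at(k3,store), open(d_lab_store)}
  ∪ pre   = {key_at(k3,store), open(d_lab_store)} ∪ {at(office), open(d_office_store)}
          = {at(office), key_at(k3,store), open(d_lab_store), open(d_office_store)}

== RESULT ==
["at(office)", "key_at(k3,store)", "open(d_lab_store)", "open(d_office_store)"]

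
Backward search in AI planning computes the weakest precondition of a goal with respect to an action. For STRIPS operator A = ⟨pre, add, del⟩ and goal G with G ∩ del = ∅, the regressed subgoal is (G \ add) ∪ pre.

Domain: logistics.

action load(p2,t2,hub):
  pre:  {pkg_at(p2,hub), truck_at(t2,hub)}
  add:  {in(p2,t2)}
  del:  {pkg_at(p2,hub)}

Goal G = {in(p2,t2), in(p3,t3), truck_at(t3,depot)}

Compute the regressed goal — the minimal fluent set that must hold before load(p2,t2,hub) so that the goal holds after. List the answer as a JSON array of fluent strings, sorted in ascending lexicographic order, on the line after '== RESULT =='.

Compute (G \ add) ∪ pre:
  G ∩ del = {}  (empty — regression defined)
  G \ add = {in(p2,t2), in(p3,t3), truck_at(t3,depot)} \ {in(p2,t2)} = {in(p3,t3), truck_at(t3,depot)}
  ∪ pre   = {in(p3,t3), truck_at(t3,depot)} ∪ {pkg_at(p2,hub), truck_at(t2,hub)}
          = {in(p3,t3), pkg_at(p2,hub), truck_at(t2,hub), truck_at(t3,depot)}

== RESULT ==
["in(p3,t3)", "pkg_at(p2,hub)", "truck_at(t2,hub)", "truck_at(t3,depot)"]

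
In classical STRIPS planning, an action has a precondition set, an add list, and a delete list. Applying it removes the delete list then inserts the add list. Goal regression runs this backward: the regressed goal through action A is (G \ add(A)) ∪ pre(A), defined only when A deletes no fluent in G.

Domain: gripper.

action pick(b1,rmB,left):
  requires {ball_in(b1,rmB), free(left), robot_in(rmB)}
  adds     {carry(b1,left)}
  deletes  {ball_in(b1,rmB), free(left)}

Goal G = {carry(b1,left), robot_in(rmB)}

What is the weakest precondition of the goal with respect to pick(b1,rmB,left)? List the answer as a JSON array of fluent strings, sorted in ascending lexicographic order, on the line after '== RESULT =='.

Regress:
  G ∩ del = {}  (empty — regression defined)
  G \ add = {carry(b1,left), robot_in(rmB)} \ {carry(b1,left)} = {robot_in(rmB)}
  ∪ pre   = {robot_in(rmB)} ∪ {ball_in(b1,rmB), free(left), robot_in(rmB)}
          = {ball_in(b1,rmB), free(left), robot_in(rmB)}

== RESULT ==
["ball_in(b1,rmB)", "free(left)", "robot_in(rmB)"]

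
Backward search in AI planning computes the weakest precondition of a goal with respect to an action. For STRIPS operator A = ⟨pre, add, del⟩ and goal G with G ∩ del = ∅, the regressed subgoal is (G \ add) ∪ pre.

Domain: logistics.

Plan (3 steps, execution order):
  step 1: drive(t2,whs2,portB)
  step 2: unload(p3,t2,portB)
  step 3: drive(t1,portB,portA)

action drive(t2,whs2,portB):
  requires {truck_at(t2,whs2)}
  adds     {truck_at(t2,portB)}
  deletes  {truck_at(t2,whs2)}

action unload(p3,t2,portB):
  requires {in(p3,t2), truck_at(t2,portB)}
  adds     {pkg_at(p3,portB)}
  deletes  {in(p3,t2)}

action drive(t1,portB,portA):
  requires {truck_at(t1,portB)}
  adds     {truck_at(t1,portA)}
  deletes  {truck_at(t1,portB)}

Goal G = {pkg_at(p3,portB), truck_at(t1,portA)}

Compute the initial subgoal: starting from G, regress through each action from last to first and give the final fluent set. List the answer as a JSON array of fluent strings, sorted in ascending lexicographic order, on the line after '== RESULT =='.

Work backward from the goal:
  through step 3 (drive(t1,portB,portA)): drop {truck_at(t1,portA)}, keep {pkg_at(p3,portB)}, require {truck_at(t1,portB)}
    → {pkg_at(p3,portB), truck_at(t1,portB)}
  through step 2 (unload(p3,t2,portB)): drop {pkg_at(p3,portB)}, keep {truck_at(t1,portB)}, require {in(p3,t2), truck_at(t2,portB)}
    → {in(p3,t2), truck_at(t1,portB), truck_at(t2,portB)}
  through step 1 (drive(t2,whs2,portB)): drop {truck_at(t2,portB)}, keep {in(p3,t2), truck_at(t1,portB)}, require {truck_at(t2,whs2)}
    → {in(p3,t2), truck_at(t1,portB), truck_at(t2,whs2)}

== RESULT ==
["in(p3,t2)", "truck_at(t1,portB)", "truck_at(t2,whs2)"]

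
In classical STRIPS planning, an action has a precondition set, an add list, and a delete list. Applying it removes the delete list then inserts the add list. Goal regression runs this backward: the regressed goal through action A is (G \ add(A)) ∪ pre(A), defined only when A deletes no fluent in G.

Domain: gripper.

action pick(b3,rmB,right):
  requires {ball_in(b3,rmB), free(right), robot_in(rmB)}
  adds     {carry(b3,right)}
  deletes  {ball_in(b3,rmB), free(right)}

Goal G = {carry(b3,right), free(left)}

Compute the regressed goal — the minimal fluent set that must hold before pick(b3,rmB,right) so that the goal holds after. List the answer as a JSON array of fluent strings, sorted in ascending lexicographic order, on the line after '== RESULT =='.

Regress:
  G ∩ del = {}  (empty — regression defined)
  G \ add = {carry(b3,right), free(left)} \ {carry(b3,right)} = {free(left)}
  ∪ pre   = {free(left)} ∪ {ball_in(b3,rmB), free(right), robot_in(rmB)}
          = {ball_in(b3,rmB), free(left), free(right), robot_in(rmB)}

== RESULT ==
["ball_in(b3,rmB)", "free(left)", "free(right)", "robot_in(rmB)"]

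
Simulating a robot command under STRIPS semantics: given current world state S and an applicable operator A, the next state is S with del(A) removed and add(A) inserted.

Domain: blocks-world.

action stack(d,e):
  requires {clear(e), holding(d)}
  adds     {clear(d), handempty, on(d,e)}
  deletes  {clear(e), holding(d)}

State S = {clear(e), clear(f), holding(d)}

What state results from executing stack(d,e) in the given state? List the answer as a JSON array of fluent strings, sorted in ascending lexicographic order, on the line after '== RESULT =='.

Compute (S \ del) ∪ add:
  pre ⊆ S: {clear(e), holding(d)} ⊆ S  — applicable
  S \ del = {clear(f)}
  ∪ add   = {clear(d), clear(f), handempty, on(d,e)}

== RESULT ==
["clear(d)", "clear(f)", "handempty", "on(d,e)"]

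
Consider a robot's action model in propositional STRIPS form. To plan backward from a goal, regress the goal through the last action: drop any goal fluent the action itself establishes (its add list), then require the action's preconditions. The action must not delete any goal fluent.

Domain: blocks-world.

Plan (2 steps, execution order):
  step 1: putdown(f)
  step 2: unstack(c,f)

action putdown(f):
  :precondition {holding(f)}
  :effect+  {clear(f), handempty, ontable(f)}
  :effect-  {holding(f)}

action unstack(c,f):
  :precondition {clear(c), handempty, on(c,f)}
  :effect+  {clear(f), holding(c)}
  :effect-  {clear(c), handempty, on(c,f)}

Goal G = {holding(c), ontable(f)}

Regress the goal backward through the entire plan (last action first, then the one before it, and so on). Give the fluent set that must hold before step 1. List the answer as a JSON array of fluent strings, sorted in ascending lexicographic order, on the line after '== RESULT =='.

Regress step by step:
  through step 2 (unstack(c,f)): drop {holding(c)}, keep {ontable(f)}, require {clear(c), handempty, on(c,f)}
    → {clear(c), handempty, on(c,f), ontable(f)}
  through step 1 (putdown(f)): drop {handempty, ontable(f)}, keep {clear(c), on(c,f)}, require {holding(f)}
    → {clear(c), holding(f), on(c,f)}

== RESULT ==
["clear(c)", "holding(f)", "on(c,f)"]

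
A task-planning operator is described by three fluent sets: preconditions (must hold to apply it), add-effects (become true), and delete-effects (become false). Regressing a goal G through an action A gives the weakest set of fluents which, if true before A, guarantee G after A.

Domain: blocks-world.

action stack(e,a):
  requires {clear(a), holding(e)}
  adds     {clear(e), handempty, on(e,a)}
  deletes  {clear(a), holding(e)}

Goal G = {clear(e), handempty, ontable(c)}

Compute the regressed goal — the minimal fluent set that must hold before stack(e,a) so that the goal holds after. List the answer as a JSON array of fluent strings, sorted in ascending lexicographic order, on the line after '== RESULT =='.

Compute (G \ add) ∪ pre:
  G ∩ del = {}  (empty — regression defined)
  G \ add = {clear(e), handempty, ontable(c)} \ {clear(e), handempty, on(e,a)} = {ontable(c)}
  ∪ pre   = {ontable(c)} ∪ {clear(a), holding(e)}
          = {clear(a), holding(e), ontable(c)}

== RESULT ==
["clear(a)", "holding(e)", "ontable(c)"]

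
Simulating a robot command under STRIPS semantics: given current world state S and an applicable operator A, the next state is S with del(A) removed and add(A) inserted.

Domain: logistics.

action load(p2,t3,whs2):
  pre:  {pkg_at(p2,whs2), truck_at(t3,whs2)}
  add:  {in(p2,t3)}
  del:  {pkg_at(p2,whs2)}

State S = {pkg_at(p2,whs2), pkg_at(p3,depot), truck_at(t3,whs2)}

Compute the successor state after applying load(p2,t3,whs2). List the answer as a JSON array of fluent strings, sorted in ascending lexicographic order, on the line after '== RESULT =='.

Progress:
  pre ⊆ S: {pkg_at(p2,whs2), truck_at(t3,whs2)} ⊆ S  — applicable
  S \ del = {pkg_at(p3,depot), truck_at(t3,whs2)}
  ∪ add   = {in(p2,t3), pkg_at(p3,depot), truck_at(t3,whs2)}

== RESULT ==
["in(p2,t3)", "pkg_at(p3,depot)", "truck_at(t3,whs2)"]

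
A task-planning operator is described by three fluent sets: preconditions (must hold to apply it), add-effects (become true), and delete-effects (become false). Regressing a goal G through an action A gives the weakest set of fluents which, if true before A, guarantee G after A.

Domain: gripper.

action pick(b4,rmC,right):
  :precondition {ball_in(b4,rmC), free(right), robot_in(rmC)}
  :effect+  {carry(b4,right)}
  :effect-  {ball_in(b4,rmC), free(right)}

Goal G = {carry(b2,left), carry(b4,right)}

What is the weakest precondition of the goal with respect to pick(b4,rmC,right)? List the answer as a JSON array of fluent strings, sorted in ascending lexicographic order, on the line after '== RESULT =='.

Compute (G \ add) ∪ pre:
  G ∩ del = {}  (empty — regression defined)
  G \ add = {carry(b2,left), carry(b4,right)} \ {carry(b4,right)} = {carry(b2,left)}
  ∪ pre   = {carry(b2,left)} ∪ {ball_in(b4,rmC), free(right), robot_in(rmC)}
          = {ball_in(b4,rmC), carry(b2,left), free(right), robot_in(rmC)}

== RESULT ==
["ball_in(b4,rmC)", "carry(b2,left)", "free(right)", "robot_in(rmC)"]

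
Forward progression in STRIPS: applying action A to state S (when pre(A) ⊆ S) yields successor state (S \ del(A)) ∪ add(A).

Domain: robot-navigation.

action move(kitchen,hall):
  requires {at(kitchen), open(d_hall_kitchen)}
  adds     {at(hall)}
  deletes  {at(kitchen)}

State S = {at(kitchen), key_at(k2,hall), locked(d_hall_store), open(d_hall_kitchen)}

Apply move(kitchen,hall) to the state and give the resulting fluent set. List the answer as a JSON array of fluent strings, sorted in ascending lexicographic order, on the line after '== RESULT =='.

Progress:
  pre ⊆ S: {at(kitchen), open(d_hall_kitchen)} ⊆ S  — applicable
  S \ del = {key_at(k2,hall), locked(d_hall_store), open(d_hall_kitchen)}
  ∪ add   = {at(hall), key_at(k2,hall), locked(d_hall_store), open(d_hall_kitchen)}

== RESULT ==
["at(hall)", "key_at(k2,hall)", "locked(d_hall_store)", "open(d_hall_kitchen)"]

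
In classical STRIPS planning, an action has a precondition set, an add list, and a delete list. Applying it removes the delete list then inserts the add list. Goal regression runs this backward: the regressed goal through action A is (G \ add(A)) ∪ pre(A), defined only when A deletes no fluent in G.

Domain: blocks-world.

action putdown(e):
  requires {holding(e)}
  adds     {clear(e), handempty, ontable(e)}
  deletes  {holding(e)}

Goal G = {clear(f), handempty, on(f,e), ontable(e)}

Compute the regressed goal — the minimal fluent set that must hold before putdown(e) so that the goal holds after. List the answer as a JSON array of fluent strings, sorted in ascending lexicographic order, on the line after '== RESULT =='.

Regress:
  G ∩ del = {}  (empty — regression defined)
  G \ add = {clear(f), handempty, on(f,e), ontable(e)} \ {clear(e), handempty, ontable(e)} = {clear(f), on(f,e)}
  ∪ pre   = {clear(f), on(f,e)} ∪ {holding(e)}
          = {clear(f), holding(e), on(f,e)}

== RESULT ==
["clear(f)", "holding(e)", "on(f,e)"]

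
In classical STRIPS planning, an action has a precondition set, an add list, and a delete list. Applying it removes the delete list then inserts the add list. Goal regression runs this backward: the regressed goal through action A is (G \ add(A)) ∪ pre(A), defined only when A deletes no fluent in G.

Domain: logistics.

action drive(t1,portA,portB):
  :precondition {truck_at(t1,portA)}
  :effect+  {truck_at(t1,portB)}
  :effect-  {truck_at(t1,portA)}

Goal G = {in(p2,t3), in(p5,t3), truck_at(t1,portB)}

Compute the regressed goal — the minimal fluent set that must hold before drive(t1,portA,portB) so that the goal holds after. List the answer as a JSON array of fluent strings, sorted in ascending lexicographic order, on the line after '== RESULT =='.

Compute (G \ add) ∪ pre:
  G ∩ del = {}  (empty — regression defined)
  G \ add = {in(p2,t3), in(p5,t3), truck_at(t1,portB)} \ {truck_at(t1,portB)} = {in(p2,t3), in(p5,t3)}
  ∪ pre   = {in(p2,t3), in(p5,t3)} ∪ {truck_at(t1,portA)}
          = {in(p2,t3), in(p5,t3), truck_at(t1,portA)}

== RESULT ==
["in(p2,t3)", "in(p5,t3)", "truck_at(t1,portA)"]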